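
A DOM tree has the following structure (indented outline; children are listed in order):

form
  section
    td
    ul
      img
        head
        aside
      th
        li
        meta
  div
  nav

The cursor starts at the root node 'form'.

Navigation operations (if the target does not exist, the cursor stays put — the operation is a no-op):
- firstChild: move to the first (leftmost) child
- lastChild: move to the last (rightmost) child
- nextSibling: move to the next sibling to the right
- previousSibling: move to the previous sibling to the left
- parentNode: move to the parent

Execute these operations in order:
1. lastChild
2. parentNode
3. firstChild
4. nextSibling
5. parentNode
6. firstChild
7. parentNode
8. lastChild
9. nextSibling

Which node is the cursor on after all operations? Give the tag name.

Answer: nav

Derivation:
After 1 (lastChild): nav
After 2 (parentNode): form
After 3 (firstChild): section
After 4 (nextSibling): div
After 5 (parentNode): form
After 6 (firstChild): section
After 7 (parentNode): form
After 8 (lastChild): nav
After 9 (nextSibling): nav (no-op, stayed)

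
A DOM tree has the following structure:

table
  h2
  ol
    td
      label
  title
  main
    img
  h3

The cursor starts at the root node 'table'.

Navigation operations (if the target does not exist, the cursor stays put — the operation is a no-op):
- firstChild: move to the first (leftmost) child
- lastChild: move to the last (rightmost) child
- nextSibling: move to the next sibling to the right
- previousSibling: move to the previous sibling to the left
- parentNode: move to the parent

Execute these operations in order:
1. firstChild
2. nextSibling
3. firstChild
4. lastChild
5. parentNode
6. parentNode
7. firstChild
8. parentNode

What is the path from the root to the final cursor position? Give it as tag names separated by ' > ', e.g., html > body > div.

After 1 (firstChild): h2
After 2 (nextSibling): ol
After 3 (firstChild): td
After 4 (lastChild): label
After 5 (parentNode): td
After 6 (parentNode): ol
After 7 (firstChild): td
After 8 (parentNode): ol

Answer: table > ol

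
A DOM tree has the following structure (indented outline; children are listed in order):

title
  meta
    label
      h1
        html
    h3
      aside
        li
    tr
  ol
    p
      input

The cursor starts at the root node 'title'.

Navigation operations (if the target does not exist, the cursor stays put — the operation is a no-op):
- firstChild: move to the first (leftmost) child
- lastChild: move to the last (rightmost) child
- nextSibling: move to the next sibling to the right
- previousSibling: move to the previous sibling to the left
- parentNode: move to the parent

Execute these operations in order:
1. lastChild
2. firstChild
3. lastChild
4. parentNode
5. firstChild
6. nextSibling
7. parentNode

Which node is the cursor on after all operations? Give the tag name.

After 1 (lastChild): ol
After 2 (firstChild): p
After 3 (lastChild): input
After 4 (parentNode): p
After 5 (firstChild): input
After 6 (nextSibling): input (no-op, stayed)
After 7 (parentNode): p

Answer: p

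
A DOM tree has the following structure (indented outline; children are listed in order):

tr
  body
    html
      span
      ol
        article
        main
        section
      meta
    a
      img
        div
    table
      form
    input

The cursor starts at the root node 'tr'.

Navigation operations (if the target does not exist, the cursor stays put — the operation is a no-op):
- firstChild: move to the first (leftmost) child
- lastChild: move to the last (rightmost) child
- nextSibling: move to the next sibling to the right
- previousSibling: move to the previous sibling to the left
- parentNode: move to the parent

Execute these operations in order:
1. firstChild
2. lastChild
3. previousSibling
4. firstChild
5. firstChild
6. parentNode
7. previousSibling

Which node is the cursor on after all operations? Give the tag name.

After 1 (firstChild): body
After 2 (lastChild): input
After 3 (previousSibling): table
After 4 (firstChild): form
After 5 (firstChild): form (no-op, stayed)
After 6 (parentNode): table
After 7 (previousSibling): a

Answer: a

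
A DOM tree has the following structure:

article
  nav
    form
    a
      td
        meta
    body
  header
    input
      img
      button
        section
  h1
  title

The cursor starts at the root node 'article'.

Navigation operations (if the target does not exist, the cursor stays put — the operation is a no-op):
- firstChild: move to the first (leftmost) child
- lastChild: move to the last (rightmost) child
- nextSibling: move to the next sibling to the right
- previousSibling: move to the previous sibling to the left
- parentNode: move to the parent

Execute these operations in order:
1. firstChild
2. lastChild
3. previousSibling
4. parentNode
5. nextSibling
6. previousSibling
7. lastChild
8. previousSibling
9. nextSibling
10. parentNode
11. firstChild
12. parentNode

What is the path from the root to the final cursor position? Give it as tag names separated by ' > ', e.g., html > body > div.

Answer: article > nav

Derivation:
After 1 (firstChild): nav
After 2 (lastChild): body
After 3 (previousSibling): a
After 4 (parentNode): nav
After 5 (nextSibling): header
After 6 (previousSibling): nav
After 7 (lastChild): body
After 8 (previousSibling): a
After 9 (nextSibling): body
After 10 (parentNode): nav
After 11 (firstChild): form
After 12 (parentNode): nav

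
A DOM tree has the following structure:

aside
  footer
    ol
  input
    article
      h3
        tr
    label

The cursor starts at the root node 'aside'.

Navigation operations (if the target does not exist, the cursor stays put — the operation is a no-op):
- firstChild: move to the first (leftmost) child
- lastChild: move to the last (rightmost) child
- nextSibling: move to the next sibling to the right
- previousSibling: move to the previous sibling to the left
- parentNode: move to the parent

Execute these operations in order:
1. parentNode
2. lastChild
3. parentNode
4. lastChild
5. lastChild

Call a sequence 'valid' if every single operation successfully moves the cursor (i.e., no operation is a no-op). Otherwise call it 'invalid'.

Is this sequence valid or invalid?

Answer: invalid

Derivation:
After 1 (parentNode): aside (no-op, stayed)
After 2 (lastChild): input
After 3 (parentNode): aside
After 4 (lastChild): input
After 5 (lastChild): label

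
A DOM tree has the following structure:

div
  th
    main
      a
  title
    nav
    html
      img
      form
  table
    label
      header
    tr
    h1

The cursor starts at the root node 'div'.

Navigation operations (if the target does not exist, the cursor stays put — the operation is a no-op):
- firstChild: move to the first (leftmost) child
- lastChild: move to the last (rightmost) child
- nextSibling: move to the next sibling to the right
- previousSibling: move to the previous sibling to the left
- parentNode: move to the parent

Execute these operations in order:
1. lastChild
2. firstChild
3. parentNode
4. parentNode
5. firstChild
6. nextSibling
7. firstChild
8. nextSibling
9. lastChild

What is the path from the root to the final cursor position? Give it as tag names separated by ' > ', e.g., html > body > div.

After 1 (lastChild): table
After 2 (firstChild): label
After 3 (parentNode): table
After 4 (parentNode): div
After 5 (firstChild): th
After 6 (nextSibling): title
After 7 (firstChild): nav
After 8 (nextSibling): html
After 9 (lastChild): form

Answer: div > title > html > form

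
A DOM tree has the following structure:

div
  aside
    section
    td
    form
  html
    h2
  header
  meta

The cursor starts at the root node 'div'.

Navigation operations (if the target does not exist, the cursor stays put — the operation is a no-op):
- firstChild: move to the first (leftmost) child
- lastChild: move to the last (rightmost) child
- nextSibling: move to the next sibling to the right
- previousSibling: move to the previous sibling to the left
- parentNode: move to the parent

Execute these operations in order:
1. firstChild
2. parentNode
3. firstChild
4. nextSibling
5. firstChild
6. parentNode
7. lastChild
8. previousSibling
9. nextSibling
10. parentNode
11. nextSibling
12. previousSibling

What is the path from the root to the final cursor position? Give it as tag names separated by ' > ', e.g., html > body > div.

After 1 (firstChild): aside
After 2 (parentNode): div
After 3 (firstChild): aside
After 4 (nextSibling): html
After 5 (firstChild): h2
After 6 (parentNode): html
After 7 (lastChild): h2
After 8 (previousSibling): h2 (no-op, stayed)
After 9 (nextSibling): h2 (no-op, stayed)
After 10 (parentNode): html
After 11 (nextSibling): header
After 12 (previousSibling): html

Answer: div > html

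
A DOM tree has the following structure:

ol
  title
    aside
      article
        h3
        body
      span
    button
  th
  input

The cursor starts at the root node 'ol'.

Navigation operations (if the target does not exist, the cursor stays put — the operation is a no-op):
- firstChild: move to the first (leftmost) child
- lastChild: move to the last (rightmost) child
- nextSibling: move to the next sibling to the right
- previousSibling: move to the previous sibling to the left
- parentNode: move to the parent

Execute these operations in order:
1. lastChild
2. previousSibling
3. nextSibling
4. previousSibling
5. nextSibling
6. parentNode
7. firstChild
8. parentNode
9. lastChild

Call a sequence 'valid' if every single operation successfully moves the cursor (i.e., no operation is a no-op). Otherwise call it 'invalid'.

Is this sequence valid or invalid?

Answer: valid

Derivation:
After 1 (lastChild): input
After 2 (previousSibling): th
After 3 (nextSibling): input
After 4 (previousSibling): th
After 5 (nextSibling): input
After 6 (parentNode): ol
After 7 (firstChild): title
After 8 (parentNode): ol
After 9 (lastChild): input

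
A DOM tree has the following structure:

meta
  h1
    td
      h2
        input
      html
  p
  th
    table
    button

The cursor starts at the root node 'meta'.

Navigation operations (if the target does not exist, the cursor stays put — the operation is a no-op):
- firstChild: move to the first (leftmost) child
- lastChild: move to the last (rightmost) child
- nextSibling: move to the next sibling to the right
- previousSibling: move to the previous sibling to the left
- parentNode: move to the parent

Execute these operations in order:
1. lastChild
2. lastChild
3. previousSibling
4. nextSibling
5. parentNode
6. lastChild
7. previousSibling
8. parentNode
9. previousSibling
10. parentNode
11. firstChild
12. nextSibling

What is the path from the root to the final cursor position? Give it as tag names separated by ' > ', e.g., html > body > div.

After 1 (lastChild): th
After 2 (lastChild): button
After 3 (previousSibling): table
After 4 (nextSibling): button
After 5 (parentNode): th
After 6 (lastChild): button
After 7 (previousSibling): table
After 8 (parentNode): th
After 9 (previousSibling): p
After 10 (parentNode): meta
After 11 (firstChild): h1
After 12 (nextSibling): p

Answer: meta > p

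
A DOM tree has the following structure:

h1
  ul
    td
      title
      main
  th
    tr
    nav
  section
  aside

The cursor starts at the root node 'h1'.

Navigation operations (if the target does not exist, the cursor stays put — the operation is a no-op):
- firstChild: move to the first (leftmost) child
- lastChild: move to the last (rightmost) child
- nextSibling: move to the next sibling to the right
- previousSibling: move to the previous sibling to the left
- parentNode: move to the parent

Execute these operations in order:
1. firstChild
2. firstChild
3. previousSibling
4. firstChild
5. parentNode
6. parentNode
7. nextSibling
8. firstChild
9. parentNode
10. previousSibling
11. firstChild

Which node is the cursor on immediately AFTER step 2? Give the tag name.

Answer: td

Derivation:
After 1 (firstChild): ul
After 2 (firstChild): td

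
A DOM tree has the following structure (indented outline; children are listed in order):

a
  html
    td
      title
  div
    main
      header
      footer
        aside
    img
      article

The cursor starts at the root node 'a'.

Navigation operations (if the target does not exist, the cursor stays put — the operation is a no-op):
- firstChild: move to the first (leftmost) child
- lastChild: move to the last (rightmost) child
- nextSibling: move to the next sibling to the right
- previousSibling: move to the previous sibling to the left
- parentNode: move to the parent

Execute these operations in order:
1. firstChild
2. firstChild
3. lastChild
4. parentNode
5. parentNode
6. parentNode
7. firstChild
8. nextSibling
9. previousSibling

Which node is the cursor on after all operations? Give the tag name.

Answer: html

Derivation:
After 1 (firstChild): html
After 2 (firstChild): td
After 3 (lastChild): title
After 4 (parentNode): td
After 5 (parentNode): html
After 6 (parentNode): a
After 7 (firstChild): html
After 8 (nextSibling): div
After 9 (previousSibling): html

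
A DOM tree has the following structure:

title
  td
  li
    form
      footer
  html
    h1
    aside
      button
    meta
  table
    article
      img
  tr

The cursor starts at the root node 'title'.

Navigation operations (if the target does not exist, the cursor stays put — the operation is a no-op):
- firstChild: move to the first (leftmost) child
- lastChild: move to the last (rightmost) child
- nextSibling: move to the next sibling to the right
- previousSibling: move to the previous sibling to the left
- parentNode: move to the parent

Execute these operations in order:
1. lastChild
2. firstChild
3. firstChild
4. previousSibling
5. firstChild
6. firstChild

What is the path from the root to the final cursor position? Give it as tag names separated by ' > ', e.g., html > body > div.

After 1 (lastChild): tr
After 2 (firstChild): tr (no-op, stayed)
After 3 (firstChild): tr (no-op, stayed)
After 4 (previousSibling): table
After 5 (firstChild): article
After 6 (firstChild): img

Answer: title > table > article > img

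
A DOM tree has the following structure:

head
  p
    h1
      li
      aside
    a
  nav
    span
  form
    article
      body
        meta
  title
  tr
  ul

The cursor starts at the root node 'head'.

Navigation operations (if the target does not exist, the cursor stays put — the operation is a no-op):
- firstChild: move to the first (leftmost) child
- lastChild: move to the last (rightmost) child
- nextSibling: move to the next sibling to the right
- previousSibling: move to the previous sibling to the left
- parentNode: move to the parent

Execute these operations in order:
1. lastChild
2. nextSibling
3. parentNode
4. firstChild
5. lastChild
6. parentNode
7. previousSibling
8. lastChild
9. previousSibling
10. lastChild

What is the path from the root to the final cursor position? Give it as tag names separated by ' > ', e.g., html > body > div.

After 1 (lastChild): ul
After 2 (nextSibling): ul (no-op, stayed)
After 3 (parentNode): head
After 4 (firstChild): p
After 5 (lastChild): a
After 6 (parentNode): p
After 7 (previousSibling): p (no-op, stayed)
After 8 (lastChild): a
After 9 (previousSibling): h1
After 10 (lastChild): aside

Answer: head > p > h1 > aside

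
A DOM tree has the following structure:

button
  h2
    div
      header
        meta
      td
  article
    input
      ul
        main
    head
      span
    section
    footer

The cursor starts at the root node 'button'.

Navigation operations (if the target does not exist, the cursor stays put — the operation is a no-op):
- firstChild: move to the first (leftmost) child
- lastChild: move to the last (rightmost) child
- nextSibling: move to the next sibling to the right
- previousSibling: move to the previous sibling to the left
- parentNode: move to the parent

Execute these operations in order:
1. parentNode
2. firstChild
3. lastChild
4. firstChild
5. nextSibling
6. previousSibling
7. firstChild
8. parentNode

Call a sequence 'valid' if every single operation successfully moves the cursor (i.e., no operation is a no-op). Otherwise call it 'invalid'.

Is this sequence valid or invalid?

Answer: invalid

Derivation:
After 1 (parentNode): button (no-op, stayed)
After 2 (firstChild): h2
After 3 (lastChild): div
After 4 (firstChild): header
After 5 (nextSibling): td
After 6 (previousSibling): header
After 7 (firstChild): meta
After 8 (parentNode): header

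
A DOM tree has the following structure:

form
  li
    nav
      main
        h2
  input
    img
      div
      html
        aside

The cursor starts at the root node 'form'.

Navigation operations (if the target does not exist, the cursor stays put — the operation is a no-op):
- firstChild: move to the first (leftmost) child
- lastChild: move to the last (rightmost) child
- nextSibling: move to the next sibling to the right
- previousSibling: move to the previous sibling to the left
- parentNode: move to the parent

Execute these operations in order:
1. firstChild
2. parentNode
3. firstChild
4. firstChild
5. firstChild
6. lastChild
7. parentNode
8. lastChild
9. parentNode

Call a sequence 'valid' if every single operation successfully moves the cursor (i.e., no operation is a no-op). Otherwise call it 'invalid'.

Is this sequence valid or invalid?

After 1 (firstChild): li
After 2 (parentNode): form
After 3 (firstChild): li
After 4 (firstChild): nav
After 5 (firstChild): main
After 6 (lastChild): h2
After 7 (parentNode): main
After 8 (lastChild): h2
After 9 (parentNode): main

Answer: valid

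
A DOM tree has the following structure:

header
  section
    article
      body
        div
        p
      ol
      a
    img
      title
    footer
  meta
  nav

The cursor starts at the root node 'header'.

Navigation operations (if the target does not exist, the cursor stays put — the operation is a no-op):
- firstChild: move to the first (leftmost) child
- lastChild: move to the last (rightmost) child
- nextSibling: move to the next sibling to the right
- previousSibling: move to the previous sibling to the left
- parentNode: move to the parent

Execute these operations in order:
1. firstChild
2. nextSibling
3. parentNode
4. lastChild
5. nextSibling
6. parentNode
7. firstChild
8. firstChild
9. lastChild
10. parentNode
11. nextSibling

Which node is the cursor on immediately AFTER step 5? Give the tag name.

Answer: nav

Derivation:
After 1 (firstChild): section
After 2 (nextSibling): meta
After 3 (parentNode): header
After 4 (lastChild): nav
After 5 (nextSibling): nav (no-op, stayed)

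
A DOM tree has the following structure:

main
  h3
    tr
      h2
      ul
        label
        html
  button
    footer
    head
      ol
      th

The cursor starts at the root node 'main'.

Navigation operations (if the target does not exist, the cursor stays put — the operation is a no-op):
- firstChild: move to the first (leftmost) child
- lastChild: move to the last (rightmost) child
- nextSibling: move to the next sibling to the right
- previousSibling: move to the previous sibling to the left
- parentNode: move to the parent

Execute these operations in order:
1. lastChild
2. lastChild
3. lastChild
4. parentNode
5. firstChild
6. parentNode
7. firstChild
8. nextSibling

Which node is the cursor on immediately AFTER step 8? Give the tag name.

Answer: th

Derivation:
After 1 (lastChild): button
After 2 (lastChild): head
After 3 (lastChild): th
After 4 (parentNode): head
After 5 (firstChild): ol
After 6 (parentNode): head
After 7 (firstChild): ol
After 8 (nextSibling): th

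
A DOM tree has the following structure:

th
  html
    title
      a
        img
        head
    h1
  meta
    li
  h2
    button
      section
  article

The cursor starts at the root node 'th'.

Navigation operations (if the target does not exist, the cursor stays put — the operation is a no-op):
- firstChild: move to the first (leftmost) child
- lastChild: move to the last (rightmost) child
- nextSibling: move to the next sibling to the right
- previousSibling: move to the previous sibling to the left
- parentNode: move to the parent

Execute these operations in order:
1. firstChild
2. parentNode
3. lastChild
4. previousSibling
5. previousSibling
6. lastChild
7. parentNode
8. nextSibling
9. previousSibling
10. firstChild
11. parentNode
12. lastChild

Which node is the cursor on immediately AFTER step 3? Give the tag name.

Answer: article

Derivation:
After 1 (firstChild): html
After 2 (parentNode): th
After 3 (lastChild): article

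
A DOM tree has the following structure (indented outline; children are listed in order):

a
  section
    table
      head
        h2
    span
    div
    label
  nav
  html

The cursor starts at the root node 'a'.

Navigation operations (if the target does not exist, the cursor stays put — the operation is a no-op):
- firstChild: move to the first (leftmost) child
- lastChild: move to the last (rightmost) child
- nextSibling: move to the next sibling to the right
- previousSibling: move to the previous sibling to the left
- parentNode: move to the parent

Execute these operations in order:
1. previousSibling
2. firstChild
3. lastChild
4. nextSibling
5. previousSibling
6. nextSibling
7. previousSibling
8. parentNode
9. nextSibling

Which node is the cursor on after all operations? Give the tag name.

Answer: nav

Derivation:
After 1 (previousSibling): a (no-op, stayed)
After 2 (firstChild): section
After 3 (lastChild): label
After 4 (nextSibling): label (no-op, stayed)
After 5 (previousSibling): div
After 6 (nextSibling): label
After 7 (previousSibling): div
After 8 (parentNode): section
After 9 (nextSibling): nav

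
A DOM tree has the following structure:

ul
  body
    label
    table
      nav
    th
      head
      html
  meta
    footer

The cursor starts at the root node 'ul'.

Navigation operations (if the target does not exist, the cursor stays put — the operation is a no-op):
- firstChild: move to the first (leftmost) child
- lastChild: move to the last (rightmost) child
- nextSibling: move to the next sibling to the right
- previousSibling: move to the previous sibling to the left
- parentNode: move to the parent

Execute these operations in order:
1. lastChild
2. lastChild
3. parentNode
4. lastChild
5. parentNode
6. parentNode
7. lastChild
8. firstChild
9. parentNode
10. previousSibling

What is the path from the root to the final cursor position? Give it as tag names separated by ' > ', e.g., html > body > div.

After 1 (lastChild): meta
After 2 (lastChild): footer
After 3 (parentNode): meta
After 4 (lastChild): footer
After 5 (parentNode): meta
After 6 (parentNode): ul
After 7 (lastChild): meta
After 8 (firstChild): footer
After 9 (parentNode): meta
After 10 (previousSibling): body

Answer: ul > body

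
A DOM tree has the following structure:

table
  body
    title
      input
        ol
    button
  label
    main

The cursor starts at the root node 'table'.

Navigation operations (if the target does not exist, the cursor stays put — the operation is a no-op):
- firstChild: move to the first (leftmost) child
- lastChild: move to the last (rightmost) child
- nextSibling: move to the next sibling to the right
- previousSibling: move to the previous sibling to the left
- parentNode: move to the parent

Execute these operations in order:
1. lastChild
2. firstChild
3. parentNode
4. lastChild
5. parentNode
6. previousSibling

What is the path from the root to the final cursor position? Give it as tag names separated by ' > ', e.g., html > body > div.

Answer: table > body

Derivation:
After 1 (lastChild): label
After 2 (firstChild): main
After 3 (parentNode): label
After 4 (lastChild): main
After 5 (parentNode): label
After 6 (previousSibling): body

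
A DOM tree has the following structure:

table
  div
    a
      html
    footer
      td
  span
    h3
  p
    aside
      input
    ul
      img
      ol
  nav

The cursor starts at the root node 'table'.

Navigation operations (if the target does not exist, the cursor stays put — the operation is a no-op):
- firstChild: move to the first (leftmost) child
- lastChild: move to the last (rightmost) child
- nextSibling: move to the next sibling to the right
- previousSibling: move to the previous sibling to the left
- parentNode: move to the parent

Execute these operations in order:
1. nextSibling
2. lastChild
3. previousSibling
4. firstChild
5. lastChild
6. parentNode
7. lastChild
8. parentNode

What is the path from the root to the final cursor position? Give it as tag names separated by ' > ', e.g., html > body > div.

After 1 (nextSibling): table (no-op, stayed)
After 2 (lastChild): nav
After 3 (previousSibling): p
After 4 (firstChild): aside
After 5 (lastChild): input
After 6 (parentNode): aside
After 7 (lastChild): input
After 8 (parentNode): aside

Answer: table > p > aside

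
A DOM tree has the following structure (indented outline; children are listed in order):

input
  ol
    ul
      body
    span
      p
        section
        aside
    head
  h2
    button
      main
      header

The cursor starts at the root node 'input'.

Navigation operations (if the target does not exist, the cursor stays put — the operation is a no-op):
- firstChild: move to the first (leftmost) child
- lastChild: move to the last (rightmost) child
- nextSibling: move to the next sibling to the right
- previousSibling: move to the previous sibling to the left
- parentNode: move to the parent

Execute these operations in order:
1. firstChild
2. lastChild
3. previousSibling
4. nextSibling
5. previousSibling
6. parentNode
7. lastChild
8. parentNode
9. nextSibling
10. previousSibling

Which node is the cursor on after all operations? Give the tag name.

After 1 (firstChild): ol
After 2 (lastChild): head
After 3 (previousSibling): span
After 4 (nextSibling): head
After 5 (previousSibling): span
After 6 (parentNode): ol
After 7 (lastChild): head
After 8 (parentNode): ol
After 9 (nextSibling): h2
After 10 (previousSibling): ol

Answer: ol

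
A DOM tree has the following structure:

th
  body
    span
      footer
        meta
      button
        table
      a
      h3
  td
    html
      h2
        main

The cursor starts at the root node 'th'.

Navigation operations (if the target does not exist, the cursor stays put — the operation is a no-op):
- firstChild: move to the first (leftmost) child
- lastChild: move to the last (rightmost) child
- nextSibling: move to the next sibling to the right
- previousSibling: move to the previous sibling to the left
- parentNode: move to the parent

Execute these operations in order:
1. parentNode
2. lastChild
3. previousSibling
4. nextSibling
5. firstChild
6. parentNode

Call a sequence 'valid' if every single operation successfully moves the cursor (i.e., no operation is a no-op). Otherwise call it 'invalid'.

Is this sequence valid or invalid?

After 1 (parentNode): th (no-op, stayed)
After 2 (lastChild): td
After 3 (previousSibling): body
After 4 (nextSibling): td
After 5 (firstChild): html
After 6 (parentNode): td

Answer: invalid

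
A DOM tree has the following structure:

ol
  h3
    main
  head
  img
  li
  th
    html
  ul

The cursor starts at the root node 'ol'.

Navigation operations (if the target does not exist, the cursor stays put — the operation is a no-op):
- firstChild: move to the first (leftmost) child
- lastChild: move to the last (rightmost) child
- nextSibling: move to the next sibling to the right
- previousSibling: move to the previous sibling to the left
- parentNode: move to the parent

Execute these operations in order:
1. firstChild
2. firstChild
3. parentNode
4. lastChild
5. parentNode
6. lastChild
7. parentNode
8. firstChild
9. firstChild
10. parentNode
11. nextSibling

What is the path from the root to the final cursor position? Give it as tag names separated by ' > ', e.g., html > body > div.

Answer: ol > head

Derivation:
After 1 (firstChild): h3
After 2 (firstChild): main
After 3 (parentNode): h3
After 4 (lastChild): main
After 5 (parentNode): h3
After 6 (lastChild): main
After 7 (parentNode): h3
After 8 (firstChild): main
After 9 (firstChild): main (no-op, stayed)
After 10 (parentNode): h3
After 11 (nextSibling): head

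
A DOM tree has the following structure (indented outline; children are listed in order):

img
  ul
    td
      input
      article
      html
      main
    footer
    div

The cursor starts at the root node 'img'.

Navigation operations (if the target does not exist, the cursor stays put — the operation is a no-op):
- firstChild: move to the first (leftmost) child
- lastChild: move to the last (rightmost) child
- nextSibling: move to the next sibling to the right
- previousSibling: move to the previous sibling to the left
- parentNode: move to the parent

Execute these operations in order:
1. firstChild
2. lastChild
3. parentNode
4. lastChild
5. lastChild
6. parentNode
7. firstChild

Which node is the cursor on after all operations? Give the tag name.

After 1 (firstChild): ul
After 2 (lastChild): div
After 3 (parentNode): ul
After 4 (lastChild): div
After 5 (lastChild): div (no-op, stayed)
After 6 (parentNode): ul
After 7 (firstChild): td

Answer: td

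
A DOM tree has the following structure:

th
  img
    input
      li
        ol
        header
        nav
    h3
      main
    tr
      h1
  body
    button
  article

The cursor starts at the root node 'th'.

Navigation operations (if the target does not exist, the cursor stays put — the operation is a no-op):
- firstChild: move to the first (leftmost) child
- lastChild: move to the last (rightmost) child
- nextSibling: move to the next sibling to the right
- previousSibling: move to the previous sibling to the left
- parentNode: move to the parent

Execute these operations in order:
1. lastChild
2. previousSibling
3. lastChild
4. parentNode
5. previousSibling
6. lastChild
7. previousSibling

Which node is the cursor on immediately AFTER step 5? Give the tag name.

Answer: img

Derivation:
After 1 (lastChild): article
After 2 (previousSibling): body
After 3 (lastChild): button
After 4 (parentNode): body
After 5 (previousSibling): img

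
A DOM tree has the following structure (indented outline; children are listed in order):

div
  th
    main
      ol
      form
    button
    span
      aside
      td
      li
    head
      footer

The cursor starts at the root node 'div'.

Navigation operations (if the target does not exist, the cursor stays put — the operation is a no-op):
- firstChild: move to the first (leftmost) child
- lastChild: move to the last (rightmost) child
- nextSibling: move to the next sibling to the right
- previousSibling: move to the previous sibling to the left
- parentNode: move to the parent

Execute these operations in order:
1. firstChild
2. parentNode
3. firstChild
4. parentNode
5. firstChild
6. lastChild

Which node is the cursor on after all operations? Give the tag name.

After 1 (firstChild): th
After 2 (parentNode): div
After 3 (firstChild): th
After 4 (parentNode): div
After 5 (firstChild): th
After 6 (lastChild): head

Answer: head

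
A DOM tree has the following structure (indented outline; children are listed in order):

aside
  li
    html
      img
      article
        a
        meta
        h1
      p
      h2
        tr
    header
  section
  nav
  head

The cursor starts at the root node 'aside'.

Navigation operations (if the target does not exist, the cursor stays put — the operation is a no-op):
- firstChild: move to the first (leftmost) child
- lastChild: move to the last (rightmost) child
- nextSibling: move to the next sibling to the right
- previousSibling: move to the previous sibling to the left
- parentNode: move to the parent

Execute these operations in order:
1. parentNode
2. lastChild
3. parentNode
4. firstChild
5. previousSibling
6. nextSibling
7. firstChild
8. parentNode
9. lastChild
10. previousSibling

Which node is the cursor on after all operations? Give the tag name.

Answer: nav

Derivation:
After 1 (parentNode): aside (no-op, stayed)
After 2 (lastChild): head
After 3 (parentNode): aside
After 4 (firstChild): li
After 5 (previousSibling): li (no-op, stayed)
After 6 (nextSibling): section
After 7 (firstChild): section (no-op, stayed)
After 8 (parentNode): aside
After 9 (lastChild): head
After 10 (previousSibling): nav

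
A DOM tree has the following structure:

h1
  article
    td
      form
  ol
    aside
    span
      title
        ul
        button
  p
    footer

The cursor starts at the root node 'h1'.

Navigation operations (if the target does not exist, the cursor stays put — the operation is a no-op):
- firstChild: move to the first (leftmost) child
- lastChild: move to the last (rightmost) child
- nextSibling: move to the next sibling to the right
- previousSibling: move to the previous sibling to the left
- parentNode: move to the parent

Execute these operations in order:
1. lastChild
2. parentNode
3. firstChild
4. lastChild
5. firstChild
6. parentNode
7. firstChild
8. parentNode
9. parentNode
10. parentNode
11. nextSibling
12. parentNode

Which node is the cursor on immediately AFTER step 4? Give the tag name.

After 1 (lastChild): p
After 2 (parentNode): h1
After 3 (firstChild): article
After 4 (lastChild): td

Answer: td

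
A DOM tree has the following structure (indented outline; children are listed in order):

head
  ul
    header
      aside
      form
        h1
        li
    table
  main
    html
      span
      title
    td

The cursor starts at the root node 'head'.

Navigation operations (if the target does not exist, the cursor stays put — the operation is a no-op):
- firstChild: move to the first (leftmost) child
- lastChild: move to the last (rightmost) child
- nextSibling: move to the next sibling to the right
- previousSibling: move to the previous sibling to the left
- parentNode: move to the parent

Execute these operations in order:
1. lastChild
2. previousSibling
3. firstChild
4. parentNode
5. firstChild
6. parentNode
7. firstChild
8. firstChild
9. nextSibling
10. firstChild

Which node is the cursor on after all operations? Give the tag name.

Answer: h1

Derivation:
After 1 (lastChild): main
After 2 (previousSibling): ul
After 3 (firstChild): header
After 4 (parentNode): ul
After 5 (firstChild): header
After 6 (parentNode): ul
After 7 (firstChild): header
After 8 (firstChild): aside
After 9 (nextSibling): form
After 10 (firstChild): h1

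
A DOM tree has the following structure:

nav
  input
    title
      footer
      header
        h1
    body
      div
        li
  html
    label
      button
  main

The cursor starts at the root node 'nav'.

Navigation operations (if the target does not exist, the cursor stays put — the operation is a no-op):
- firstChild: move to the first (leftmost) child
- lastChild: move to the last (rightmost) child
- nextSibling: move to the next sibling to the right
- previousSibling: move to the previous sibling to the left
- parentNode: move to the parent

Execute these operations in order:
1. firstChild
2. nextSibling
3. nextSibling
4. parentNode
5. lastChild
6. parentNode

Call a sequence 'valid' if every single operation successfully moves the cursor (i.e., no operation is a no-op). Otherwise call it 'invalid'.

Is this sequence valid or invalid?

After 1 (firstChild): input
After 2 (nextSibling): html
After 3 (nextSibling): main
After 4 (parentNode): nav
After 5 (lastChild): main
After 6 (parentNode): nav

Answer: valid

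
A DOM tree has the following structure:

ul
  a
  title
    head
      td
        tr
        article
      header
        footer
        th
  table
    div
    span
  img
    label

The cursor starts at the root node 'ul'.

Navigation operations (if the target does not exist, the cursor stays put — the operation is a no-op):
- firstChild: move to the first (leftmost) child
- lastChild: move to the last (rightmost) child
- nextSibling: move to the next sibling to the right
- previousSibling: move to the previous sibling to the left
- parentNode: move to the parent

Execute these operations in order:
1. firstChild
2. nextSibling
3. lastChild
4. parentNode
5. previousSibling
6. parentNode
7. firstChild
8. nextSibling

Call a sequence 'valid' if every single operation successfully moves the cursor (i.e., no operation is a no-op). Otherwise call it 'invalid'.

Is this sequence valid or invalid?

After 1 (firstChild): a
After 2 (nextSibling): title
After 3 (lastChild): head
After 4 (parentNode): title
After 5 (previousSibling): a
After 6 (parentNode): ul
After 7 (firstChild): a
After 8 (nextSibling): title

Answer: valid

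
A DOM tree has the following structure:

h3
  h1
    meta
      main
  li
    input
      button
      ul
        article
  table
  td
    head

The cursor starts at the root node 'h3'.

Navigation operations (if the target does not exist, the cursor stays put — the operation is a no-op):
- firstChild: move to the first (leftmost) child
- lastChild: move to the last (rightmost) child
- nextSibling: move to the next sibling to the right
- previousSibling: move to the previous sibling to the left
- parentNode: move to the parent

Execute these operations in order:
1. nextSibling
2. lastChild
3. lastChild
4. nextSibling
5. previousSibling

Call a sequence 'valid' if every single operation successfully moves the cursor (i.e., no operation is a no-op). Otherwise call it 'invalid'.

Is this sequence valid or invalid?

Answer: invalid

Derivation:
After 1 (nextSibling): h3 (no-op, stayed)
After 2 (lastChild): td
After 3 (lastChild): head
After 4 (nextSibling): head (no-op, stayed)
After 5 (previousSibling): head (no-op, stayed)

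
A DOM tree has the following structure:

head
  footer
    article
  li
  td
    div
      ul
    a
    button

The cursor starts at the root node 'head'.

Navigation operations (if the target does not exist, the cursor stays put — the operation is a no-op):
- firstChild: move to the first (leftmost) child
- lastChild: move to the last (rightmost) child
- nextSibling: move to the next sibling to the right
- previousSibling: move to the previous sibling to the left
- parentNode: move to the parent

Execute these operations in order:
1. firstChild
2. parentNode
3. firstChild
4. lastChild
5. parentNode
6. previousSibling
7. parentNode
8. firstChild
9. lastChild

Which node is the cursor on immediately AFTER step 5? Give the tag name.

Answer: footer

Derivation:
After 1 (firstChild): footer
After 2 (parentNode): head
After 3 (firstChild): footer
After 4 (lastChild): article
After 5 (parentNode): footer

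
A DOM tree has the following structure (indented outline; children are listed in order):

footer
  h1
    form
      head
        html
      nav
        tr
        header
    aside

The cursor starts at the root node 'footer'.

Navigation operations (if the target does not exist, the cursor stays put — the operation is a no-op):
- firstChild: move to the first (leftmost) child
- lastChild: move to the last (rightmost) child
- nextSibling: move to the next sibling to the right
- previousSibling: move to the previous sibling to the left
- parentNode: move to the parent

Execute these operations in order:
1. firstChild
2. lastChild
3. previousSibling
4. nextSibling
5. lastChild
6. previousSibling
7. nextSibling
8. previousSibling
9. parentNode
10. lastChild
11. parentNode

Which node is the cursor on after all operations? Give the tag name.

After 1 (firstChild): h1
After 2 (lastChild): aside
After 3 (previousSibling): form
After 4 (nextSibling): aside
After 5 (lastChild): aside (no-op, stayed)
After 6 (previousSibling): form
After 7 (nextSibling): aside
After 8 (previousSibling): form
After 9 (parentNode): h1
After 10 (lastChild): aside
After 11 (parentNode): h1

Answer: h1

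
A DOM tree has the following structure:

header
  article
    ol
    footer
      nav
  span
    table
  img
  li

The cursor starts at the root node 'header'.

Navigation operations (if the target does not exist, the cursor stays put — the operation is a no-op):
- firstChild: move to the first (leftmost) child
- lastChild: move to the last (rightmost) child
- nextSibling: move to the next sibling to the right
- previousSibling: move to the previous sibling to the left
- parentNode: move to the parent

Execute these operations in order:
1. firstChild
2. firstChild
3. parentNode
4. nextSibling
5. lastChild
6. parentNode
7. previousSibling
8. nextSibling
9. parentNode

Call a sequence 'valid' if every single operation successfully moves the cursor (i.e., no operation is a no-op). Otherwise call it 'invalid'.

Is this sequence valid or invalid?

After 1 (firstChild): article
After 2 (firstChild): ol
After 3 (parentNode): article
After 4 (nextSibling): span
After 5 (lastChild): table
After 6 (parentNode): span
After 7 (previousSibling): article
After 8 (nextSibling): span
After 9 (parentNode): header

Answer: valid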